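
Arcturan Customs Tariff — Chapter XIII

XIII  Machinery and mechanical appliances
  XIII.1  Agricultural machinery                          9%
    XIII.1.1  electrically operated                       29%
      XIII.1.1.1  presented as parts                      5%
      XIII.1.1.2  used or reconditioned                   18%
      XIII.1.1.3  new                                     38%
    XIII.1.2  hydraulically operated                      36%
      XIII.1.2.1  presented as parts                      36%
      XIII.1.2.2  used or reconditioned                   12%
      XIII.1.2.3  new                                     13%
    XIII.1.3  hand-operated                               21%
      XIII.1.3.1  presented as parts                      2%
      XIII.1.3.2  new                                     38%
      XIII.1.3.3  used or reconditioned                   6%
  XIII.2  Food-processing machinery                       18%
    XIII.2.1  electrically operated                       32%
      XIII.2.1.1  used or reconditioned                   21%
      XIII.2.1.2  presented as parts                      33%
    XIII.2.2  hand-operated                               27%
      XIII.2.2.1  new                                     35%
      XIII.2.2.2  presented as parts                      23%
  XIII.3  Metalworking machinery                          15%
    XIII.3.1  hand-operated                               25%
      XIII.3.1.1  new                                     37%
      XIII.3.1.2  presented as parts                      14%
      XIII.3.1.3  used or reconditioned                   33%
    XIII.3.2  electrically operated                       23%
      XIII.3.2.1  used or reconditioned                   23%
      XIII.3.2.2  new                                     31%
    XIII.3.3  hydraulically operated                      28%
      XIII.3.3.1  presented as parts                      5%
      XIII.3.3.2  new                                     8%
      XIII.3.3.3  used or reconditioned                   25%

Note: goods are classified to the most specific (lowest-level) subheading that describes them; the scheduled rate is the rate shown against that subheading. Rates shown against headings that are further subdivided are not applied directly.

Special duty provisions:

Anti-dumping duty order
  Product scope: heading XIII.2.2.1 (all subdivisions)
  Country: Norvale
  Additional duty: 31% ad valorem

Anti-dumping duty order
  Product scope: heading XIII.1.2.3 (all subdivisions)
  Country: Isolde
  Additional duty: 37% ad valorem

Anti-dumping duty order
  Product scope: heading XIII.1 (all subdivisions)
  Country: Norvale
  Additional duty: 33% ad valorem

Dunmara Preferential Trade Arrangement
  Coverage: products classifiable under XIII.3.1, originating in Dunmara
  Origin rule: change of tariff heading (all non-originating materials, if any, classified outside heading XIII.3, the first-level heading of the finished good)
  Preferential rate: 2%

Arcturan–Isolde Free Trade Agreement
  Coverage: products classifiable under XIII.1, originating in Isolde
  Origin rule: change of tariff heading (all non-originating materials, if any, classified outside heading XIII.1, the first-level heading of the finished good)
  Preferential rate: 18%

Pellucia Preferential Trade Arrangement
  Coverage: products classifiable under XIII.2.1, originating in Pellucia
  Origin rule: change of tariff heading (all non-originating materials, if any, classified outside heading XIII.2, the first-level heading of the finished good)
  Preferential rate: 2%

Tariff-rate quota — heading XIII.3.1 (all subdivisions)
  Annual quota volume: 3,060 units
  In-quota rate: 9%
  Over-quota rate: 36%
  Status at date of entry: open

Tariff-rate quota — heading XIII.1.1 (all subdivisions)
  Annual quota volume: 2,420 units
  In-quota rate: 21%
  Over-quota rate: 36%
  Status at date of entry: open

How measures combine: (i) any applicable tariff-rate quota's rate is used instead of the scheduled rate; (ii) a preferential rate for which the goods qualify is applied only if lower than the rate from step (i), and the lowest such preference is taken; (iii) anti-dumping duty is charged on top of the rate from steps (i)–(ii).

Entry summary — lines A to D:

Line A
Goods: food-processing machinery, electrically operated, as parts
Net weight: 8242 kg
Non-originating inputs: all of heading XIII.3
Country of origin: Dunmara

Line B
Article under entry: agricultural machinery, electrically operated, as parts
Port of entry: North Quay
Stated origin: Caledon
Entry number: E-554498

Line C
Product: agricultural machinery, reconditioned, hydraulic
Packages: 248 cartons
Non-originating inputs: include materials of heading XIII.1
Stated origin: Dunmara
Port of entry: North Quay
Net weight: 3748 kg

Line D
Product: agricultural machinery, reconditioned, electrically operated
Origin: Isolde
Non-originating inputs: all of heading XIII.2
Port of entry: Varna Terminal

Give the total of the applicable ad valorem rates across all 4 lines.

84%

Line A: food-processing → XIII.2; electrically operated → XIII.2.1; as parts → XIII.2.1.2. Scheduled 33%. Dunmara agreement on XIII.3.1: XIII.2.1.2 not covered. → 33%.
Line B: agricultural → XIII.1; electrically operated → XIII.1.1; as parts → XIII.1.1.1. Scheduled 5%. quota on XIII.1.1 open → in-quota 21%. → 21%.
Line C: agricultural → XIII.1; hydraulic → XIII.1.2; reconditioned → XIII.1.2.2. Scheduled 12%. Dunmara agreement on XIII.3.1: XIII.1.2.2 not covered. → 12%.
Line D: agricultural → XIII.1; electrically operated → XIII.1.1; reconditioned → XIII.1.1.2. Scheduled 18%. quota on XIII.1.1 open → in-quota 21%; Isolde agreement on XIII.1: CTH met → 18% available; preferential 18%. → 18%.
Sum: 33% + 21% + 12% + 18% = 84%.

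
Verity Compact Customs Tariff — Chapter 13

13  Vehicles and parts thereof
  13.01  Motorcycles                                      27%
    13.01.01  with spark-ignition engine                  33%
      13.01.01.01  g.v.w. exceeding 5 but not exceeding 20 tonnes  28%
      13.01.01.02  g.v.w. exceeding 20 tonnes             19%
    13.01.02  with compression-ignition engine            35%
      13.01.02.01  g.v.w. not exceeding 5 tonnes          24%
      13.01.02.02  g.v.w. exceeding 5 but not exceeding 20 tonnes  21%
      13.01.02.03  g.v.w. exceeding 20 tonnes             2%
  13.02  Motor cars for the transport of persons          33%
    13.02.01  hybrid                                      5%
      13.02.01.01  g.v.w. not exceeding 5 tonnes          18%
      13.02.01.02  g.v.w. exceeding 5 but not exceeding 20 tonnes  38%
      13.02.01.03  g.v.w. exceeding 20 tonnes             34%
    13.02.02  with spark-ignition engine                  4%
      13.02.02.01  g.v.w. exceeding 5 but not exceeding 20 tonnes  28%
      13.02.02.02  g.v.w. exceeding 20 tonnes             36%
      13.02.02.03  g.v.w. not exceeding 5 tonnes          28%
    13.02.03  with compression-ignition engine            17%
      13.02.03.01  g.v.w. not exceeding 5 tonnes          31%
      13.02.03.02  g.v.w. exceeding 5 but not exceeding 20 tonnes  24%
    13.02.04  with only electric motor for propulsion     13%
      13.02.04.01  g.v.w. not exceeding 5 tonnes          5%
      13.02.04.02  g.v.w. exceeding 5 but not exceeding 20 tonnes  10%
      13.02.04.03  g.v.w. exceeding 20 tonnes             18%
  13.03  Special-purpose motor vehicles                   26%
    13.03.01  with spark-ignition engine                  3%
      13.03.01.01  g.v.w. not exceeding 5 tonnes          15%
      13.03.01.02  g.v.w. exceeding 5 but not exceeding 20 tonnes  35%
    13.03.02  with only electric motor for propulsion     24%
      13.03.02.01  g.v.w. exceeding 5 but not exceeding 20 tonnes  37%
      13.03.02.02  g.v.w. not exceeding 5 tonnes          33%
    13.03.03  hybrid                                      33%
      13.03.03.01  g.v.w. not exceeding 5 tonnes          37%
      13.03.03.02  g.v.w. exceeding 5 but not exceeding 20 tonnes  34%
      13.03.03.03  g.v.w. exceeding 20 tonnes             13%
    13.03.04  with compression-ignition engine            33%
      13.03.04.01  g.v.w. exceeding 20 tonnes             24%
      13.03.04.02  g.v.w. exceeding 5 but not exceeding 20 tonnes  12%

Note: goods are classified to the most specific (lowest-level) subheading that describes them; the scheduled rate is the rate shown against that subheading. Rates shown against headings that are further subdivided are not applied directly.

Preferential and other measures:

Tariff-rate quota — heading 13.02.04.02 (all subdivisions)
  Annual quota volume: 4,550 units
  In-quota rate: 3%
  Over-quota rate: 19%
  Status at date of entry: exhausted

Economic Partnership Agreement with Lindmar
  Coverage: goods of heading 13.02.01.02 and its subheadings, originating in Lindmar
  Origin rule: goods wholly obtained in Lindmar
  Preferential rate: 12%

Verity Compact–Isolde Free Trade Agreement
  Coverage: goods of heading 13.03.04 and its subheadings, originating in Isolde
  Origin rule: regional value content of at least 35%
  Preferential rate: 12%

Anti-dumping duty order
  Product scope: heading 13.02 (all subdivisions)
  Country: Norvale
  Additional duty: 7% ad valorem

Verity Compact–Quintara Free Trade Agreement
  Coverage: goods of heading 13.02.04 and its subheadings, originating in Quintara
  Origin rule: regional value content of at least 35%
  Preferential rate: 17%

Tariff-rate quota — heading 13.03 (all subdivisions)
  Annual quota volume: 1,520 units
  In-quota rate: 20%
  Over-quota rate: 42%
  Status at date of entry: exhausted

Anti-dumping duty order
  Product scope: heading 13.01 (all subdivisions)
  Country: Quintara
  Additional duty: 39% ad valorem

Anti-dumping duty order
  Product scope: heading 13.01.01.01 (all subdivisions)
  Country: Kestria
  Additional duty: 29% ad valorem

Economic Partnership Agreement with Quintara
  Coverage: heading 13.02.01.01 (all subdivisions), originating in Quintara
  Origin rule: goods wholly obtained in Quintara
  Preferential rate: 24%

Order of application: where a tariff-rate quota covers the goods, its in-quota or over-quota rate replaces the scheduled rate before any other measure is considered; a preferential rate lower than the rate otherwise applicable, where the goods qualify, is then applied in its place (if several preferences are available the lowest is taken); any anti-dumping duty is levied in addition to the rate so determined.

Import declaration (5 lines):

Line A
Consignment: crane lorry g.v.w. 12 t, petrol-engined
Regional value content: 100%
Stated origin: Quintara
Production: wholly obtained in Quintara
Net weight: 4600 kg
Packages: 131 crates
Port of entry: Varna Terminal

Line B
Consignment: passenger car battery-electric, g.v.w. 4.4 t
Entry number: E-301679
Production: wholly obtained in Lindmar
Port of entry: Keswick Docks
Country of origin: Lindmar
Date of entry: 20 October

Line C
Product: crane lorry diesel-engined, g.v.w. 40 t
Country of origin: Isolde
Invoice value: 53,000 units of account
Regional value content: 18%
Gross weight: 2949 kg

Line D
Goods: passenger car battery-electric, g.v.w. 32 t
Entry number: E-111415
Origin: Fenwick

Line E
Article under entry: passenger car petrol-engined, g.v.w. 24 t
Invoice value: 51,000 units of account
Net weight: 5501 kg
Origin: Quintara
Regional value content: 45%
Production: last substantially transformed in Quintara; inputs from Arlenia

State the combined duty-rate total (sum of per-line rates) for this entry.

Line A: crane lorry → 13.03; petrol-engined → 13.03.01; g.v.w. 12 t → 13.03.01.02. Scheduled 35%. quota on 13.03 exhausted → over-quota 42%; Quintara agreement on 13.02.04: 13.03.01.02 not covered; Quintara agreement on 13.02.01.01: 13.03.01.02 not covered. → 42%.
Line B: passenger car → 13.02; battery-electric → 13.02.04; g.v.w. 4.4 t → 13.02.04.01. Scheduled 5%. Lindmar agreement on 13.02.01.02: 13.02.04.01 not covered. → 5%.
Line C: crane lorry → 13.03; diesel-engined → 13.03.04; g.v.w. 40 t → 13.03.04.01. Scheduled 24%. quota on 13.03 exhausted → over-quota 42%; Isolde agreement on 13.03.04: RVC < 35%. → 42%.
Line D: passenger car → 13.02; battery-electric → 13.02.04; g.v.w. 32 t → 13.02.04.03. Scheduled 18%. No special measure applies. → 18%.
Line E: passenger car → 13.02; petrol-engined → 13.02.02; g.v.w. 24 t → 13.02.02.02. Scheduled 36%. Quintara agreement on 13.02.04: 13.02.02.02 not covered; Quintara agreement on 13.02.01.01: 13.02.02.02 not covered. → 36%.
Sum: 42% + 5% + 42% + 18% + 36% = 143%.

143%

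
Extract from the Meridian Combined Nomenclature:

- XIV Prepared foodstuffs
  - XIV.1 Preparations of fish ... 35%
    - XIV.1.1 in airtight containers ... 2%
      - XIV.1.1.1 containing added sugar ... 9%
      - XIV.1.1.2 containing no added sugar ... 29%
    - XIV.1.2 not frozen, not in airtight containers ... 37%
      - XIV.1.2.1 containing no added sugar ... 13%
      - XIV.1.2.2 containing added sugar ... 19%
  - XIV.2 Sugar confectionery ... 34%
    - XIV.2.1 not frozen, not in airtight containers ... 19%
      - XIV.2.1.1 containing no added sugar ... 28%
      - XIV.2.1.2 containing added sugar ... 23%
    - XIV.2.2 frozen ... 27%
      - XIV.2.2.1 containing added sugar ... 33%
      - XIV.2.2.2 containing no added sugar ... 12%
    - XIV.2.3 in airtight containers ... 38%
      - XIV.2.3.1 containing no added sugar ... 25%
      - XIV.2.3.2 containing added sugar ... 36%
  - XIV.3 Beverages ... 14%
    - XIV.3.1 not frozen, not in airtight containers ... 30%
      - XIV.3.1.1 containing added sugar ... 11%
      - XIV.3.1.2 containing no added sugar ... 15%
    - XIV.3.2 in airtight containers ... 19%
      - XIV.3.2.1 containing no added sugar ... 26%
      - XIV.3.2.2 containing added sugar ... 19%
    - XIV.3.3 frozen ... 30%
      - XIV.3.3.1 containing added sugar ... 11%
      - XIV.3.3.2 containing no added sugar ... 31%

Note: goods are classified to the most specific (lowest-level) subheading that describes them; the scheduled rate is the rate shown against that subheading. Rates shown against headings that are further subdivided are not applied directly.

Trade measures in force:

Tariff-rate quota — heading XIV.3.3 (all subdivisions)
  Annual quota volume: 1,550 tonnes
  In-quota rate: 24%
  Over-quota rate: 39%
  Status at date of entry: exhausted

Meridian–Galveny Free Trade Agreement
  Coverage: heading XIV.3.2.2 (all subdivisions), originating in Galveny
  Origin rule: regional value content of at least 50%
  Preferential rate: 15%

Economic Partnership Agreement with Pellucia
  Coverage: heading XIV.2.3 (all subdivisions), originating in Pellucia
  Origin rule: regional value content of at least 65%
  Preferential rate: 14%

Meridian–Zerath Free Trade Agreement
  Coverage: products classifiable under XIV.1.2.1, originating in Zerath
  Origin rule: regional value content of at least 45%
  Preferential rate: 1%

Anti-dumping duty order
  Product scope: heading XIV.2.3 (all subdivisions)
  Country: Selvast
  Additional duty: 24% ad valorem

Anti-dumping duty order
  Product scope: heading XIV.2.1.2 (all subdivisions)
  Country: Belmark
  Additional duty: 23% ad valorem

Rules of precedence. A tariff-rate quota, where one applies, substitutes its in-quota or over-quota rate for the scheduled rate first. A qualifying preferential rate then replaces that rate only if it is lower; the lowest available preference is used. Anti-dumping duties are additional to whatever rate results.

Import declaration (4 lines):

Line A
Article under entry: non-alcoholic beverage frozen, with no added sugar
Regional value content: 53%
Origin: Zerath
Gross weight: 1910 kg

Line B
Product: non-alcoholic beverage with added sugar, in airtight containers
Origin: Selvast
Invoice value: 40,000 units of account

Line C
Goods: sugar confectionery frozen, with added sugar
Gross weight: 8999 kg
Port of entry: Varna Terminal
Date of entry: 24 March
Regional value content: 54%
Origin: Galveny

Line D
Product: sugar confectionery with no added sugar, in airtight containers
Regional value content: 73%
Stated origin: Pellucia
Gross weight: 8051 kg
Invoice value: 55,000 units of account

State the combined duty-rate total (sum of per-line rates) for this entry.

Line A: non-alcoholic beverage → XIV.3; frozen → XIV.3.3; with no added sugar → XIV.3.3.2. Scheduled 31%. quota on XIV.3.3 exhausted → over-quota 39%; Zerath agreement on XIV.1.2.1: XIV.3.3.2 not covered. → 39%.
Line B: non-alcoholic beverage → XIV.3; in airtight containers → XIV.3.2; with added sugar → XIV.3.2.2. Scheduled 19%. No special measure applies. → 19%.
Line C: sugar confectionery → XIV.2; frozen → XIV.2.2; with added sugar → XIV.2.2.1. Scheduled 33%. Galveny agreement on XIV.3.2.2: XIV.2.2.1 not covered. → 33%.
Line D: sugar confectionery → XIV.2; in airtight containers → XIV.2.3; with no added sugar → XIV.2.3.1. Scheduled 25%. Pellucia agreement on XIV.2.3: RVC ≥ 65% → 14% available; preferential 14%. → 14%.
Sum: 39% + 19% + 33% + 14% = 105%.

105%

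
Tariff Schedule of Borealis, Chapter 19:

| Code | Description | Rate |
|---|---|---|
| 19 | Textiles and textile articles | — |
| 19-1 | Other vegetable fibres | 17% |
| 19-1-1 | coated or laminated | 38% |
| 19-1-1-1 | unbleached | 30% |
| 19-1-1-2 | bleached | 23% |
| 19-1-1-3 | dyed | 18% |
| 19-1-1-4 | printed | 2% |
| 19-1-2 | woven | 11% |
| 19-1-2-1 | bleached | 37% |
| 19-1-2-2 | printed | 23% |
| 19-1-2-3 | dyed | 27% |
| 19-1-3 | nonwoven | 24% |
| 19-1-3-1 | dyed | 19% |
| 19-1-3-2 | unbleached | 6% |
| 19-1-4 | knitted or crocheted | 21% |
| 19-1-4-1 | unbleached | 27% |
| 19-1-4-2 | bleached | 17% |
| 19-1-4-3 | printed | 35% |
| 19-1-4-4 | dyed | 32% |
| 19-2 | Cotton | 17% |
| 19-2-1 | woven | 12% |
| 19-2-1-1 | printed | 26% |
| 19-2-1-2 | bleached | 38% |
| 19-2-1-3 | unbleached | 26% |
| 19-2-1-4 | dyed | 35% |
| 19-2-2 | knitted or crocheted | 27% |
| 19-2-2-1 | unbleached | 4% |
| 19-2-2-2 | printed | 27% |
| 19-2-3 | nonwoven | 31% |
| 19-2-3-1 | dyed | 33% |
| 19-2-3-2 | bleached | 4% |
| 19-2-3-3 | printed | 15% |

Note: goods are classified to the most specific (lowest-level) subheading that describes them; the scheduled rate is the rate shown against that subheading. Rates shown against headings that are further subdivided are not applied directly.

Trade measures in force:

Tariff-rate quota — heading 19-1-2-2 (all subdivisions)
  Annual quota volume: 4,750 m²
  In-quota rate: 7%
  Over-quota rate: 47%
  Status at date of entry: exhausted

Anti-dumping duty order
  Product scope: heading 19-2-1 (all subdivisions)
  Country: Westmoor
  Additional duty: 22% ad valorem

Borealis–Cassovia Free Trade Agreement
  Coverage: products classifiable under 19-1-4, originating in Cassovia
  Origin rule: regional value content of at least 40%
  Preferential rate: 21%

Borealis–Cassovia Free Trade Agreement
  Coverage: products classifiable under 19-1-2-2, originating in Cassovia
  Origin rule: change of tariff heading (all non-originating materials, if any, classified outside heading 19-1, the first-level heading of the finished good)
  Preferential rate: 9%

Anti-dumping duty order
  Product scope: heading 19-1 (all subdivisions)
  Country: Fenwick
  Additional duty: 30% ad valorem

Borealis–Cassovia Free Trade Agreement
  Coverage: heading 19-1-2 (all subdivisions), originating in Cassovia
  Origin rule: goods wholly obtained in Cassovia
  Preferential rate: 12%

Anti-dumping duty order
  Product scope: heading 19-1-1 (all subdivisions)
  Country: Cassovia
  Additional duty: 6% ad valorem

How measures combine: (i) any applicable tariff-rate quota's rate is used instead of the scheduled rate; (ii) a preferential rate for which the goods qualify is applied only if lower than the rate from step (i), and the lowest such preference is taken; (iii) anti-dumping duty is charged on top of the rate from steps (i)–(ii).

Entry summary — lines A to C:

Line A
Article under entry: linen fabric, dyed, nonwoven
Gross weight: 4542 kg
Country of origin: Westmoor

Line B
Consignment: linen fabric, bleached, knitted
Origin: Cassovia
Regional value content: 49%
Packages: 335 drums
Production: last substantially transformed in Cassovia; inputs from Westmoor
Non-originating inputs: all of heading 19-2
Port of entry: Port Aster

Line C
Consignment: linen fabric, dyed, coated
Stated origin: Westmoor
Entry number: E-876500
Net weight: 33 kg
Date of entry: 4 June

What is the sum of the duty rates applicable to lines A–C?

Line A: linen → 19-1; nonwoven → 19-1-3; dyed → 19-1-3-1. Scheduled 19%. No special measure applies. → 19%.
Line B: linen → 19-1; knitted → 19-1-4; bleached → 19-1-4-2. Scheduled 17%. Cassovia agreement on 19-1-4: RVC ≥ 40% → 21% available; Cassovia agreement on 19-1-2-2: 19-1-4-2 not covered; Cassovia agreement on 19-1-2: 19-1-4-2 not covered; preference 21% not lower than 17% → no reduction. → 17%.
Line C: linen → 19-1; coated → 19-1-1; dyed → 19-1-1-3. Scheduled 18%. No special measure applies. → 18%.
Sum: 19% + 17% + 18% = 54%.

54%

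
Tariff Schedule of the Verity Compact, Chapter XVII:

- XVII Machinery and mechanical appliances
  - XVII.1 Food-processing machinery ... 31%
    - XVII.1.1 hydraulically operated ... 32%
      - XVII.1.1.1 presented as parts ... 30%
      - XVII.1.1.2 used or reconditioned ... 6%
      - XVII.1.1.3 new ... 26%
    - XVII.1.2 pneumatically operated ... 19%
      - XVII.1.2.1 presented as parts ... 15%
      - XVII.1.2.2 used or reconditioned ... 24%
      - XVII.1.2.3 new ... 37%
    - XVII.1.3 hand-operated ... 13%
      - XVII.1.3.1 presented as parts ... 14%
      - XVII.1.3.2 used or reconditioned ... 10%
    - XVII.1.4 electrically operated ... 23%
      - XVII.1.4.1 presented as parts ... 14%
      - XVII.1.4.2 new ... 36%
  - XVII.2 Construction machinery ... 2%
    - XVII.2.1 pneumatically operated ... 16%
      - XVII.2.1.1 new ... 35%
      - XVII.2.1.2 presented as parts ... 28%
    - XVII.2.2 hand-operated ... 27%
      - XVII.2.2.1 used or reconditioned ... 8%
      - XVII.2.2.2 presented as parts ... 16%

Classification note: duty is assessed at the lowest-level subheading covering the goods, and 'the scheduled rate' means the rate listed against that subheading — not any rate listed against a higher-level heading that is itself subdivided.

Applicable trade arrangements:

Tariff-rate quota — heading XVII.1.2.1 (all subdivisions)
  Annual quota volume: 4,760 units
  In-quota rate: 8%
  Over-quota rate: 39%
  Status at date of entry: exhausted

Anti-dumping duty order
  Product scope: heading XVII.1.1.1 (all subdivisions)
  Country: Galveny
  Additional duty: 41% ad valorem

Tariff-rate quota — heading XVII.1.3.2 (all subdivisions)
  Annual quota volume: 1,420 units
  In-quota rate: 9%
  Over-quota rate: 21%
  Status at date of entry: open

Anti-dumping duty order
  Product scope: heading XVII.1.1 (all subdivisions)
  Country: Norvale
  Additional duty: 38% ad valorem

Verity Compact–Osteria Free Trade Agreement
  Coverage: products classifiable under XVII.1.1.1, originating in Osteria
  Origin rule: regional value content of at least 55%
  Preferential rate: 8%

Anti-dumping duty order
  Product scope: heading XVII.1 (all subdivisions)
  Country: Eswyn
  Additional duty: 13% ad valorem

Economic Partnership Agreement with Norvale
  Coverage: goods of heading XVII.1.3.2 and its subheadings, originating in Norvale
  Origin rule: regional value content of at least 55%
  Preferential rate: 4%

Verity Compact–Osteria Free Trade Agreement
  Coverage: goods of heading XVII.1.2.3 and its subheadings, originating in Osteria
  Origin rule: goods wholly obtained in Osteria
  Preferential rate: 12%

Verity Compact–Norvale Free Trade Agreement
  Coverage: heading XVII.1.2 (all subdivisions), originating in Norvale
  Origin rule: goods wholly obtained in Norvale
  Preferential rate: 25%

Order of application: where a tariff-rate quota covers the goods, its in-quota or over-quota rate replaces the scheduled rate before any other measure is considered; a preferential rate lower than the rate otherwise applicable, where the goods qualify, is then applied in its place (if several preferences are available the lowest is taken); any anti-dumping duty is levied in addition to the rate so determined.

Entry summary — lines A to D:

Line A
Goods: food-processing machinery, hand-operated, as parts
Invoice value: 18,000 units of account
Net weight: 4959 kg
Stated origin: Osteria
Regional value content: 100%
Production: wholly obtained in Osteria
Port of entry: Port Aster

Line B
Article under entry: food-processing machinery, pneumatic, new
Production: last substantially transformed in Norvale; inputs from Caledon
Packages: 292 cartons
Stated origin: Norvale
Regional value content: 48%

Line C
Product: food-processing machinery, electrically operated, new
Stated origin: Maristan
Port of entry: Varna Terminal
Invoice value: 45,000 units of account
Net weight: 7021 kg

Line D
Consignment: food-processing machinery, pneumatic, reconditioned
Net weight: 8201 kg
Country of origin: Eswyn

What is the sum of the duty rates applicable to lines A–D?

Line A: food-processing → XVII.1; hand-operated → XVII.1.3; as parts → XVII.1.3.1. Scheduled 14%. Osteria agreement on XVII.1.1.1: XVII.1.3.1 not covered; Osteria agreement on XVII.1.2.3: XVII.1.3.1 not covered. → 14%.
Line B: food-processing → XVII.1; pneumatic → XVII.1.2; new → XVII.1.2.3. Scheduled 37%. Norvale agreement on XVII.1.3.2: XVII.1.2.3 not covered; Norvale agreement on XVII.1.2: not wholly obtained. → 37%.
Line C: food-processing → XVII.1; electrically operated → XVII.1.4; new → XVII.1.4.2. Scheduled 36%. No special measure applies. → 36%.
Line D: food-processing → XVII.1; pneumatic → XVII.1.2; reconditioned → XVII.1.2.2. Scheduled 24%. anti-dumping (Eswyn, XVII.1): +13%; total 24% + 13% = 37%. → 37%.
Sum: 14% + 37% + 36% + 37% = 124%.

124%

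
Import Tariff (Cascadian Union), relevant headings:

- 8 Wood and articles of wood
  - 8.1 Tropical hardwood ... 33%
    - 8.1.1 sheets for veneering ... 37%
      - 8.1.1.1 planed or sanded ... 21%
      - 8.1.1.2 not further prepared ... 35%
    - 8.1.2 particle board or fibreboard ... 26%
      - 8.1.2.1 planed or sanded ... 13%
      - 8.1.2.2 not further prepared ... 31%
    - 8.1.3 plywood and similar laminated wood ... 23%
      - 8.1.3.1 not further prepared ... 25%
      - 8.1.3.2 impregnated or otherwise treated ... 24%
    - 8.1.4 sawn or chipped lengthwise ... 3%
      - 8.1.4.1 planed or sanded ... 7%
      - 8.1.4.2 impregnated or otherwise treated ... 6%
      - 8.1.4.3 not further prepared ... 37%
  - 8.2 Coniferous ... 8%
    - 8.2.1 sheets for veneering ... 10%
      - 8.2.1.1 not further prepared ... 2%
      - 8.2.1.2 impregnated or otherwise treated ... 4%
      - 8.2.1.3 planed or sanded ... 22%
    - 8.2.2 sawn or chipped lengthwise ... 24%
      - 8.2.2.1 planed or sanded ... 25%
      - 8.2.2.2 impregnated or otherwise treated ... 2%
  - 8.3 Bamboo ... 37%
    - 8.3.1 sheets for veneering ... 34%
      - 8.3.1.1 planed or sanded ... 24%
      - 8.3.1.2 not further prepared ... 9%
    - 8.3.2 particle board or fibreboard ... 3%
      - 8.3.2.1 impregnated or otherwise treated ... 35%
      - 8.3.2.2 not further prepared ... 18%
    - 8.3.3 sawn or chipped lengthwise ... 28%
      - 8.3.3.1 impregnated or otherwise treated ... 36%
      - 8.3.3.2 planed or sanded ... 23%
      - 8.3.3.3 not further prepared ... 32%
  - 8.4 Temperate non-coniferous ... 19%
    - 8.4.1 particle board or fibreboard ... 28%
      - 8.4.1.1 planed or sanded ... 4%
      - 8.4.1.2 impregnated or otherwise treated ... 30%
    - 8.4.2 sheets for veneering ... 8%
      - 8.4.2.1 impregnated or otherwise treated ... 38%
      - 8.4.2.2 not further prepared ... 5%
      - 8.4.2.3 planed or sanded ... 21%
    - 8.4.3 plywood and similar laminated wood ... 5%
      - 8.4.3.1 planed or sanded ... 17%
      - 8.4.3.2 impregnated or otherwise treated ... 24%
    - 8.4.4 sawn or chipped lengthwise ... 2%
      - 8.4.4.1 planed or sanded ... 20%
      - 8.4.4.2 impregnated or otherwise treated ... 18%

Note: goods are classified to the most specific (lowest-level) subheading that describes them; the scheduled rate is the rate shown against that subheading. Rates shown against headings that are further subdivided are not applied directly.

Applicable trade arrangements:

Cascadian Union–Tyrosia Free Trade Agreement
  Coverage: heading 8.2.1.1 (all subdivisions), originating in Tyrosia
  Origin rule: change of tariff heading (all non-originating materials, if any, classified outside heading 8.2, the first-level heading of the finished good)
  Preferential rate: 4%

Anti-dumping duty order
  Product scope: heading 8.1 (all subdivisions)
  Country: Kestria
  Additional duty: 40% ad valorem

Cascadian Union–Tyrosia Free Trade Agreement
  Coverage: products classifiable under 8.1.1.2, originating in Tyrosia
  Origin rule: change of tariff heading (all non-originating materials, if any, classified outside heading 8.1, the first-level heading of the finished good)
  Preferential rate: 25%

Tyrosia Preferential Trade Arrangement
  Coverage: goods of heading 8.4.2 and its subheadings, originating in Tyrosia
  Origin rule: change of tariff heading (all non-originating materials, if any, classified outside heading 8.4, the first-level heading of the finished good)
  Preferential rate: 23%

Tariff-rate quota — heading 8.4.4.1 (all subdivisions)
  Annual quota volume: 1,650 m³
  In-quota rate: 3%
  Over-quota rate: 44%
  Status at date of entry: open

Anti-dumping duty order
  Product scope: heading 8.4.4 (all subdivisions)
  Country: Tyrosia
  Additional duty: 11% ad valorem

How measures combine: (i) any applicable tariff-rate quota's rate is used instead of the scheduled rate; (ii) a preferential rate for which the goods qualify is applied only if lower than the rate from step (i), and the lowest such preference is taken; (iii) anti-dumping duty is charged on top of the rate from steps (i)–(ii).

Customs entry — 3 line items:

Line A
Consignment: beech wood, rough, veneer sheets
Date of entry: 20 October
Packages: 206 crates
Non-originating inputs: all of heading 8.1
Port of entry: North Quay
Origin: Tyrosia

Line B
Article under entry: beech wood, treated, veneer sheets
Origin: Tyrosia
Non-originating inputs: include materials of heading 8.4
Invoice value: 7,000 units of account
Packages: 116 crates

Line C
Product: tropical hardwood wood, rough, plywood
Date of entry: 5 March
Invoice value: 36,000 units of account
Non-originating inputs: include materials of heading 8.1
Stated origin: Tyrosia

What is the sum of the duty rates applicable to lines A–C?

Line A: beech → 8.4; veneer sheets → 8.4.2; rough → 8.4.2.2. Scheduled 5%. Tyrosia agreement on 8.2.1.1: 8.4.2.2 not covered; Tyrosia agreement on 8.1.1.2: 8.4.2.2 not covered; Tyrosia agreement on 8.4.2: CTH met → 23% available; preference 23% not lower than 5% → no reduction. → 5%.
Line B: beech → 8.4; veneer sheets → 8.4.2; treated → 8.4.2.1. Scheduled 38%. Tyrosia agreement on 8.2.1.1: 8.4.2.1 not covered; Tyrosia agreement on 8.1.1.2: 8.4.2.1 not covered; Tyrosia agreement on 8.4.2: CTH not met. → 38%.
Line C: tropical hardwood → 8.1; plywood → 8.1.3; rough → 8.1.3.1. Scheduled 25%. Tyrosia agreement on 8.2.1.1: 8.1.3.1 not covered; Tyrosia agreement on 8.1.1.2: 8.1.3.1 not covered; Tyrosia agreement on 8.4.2: 8.1.3.1 not covered. → 25%.
Sum: 5% + 38% + 25% = 68%.

68%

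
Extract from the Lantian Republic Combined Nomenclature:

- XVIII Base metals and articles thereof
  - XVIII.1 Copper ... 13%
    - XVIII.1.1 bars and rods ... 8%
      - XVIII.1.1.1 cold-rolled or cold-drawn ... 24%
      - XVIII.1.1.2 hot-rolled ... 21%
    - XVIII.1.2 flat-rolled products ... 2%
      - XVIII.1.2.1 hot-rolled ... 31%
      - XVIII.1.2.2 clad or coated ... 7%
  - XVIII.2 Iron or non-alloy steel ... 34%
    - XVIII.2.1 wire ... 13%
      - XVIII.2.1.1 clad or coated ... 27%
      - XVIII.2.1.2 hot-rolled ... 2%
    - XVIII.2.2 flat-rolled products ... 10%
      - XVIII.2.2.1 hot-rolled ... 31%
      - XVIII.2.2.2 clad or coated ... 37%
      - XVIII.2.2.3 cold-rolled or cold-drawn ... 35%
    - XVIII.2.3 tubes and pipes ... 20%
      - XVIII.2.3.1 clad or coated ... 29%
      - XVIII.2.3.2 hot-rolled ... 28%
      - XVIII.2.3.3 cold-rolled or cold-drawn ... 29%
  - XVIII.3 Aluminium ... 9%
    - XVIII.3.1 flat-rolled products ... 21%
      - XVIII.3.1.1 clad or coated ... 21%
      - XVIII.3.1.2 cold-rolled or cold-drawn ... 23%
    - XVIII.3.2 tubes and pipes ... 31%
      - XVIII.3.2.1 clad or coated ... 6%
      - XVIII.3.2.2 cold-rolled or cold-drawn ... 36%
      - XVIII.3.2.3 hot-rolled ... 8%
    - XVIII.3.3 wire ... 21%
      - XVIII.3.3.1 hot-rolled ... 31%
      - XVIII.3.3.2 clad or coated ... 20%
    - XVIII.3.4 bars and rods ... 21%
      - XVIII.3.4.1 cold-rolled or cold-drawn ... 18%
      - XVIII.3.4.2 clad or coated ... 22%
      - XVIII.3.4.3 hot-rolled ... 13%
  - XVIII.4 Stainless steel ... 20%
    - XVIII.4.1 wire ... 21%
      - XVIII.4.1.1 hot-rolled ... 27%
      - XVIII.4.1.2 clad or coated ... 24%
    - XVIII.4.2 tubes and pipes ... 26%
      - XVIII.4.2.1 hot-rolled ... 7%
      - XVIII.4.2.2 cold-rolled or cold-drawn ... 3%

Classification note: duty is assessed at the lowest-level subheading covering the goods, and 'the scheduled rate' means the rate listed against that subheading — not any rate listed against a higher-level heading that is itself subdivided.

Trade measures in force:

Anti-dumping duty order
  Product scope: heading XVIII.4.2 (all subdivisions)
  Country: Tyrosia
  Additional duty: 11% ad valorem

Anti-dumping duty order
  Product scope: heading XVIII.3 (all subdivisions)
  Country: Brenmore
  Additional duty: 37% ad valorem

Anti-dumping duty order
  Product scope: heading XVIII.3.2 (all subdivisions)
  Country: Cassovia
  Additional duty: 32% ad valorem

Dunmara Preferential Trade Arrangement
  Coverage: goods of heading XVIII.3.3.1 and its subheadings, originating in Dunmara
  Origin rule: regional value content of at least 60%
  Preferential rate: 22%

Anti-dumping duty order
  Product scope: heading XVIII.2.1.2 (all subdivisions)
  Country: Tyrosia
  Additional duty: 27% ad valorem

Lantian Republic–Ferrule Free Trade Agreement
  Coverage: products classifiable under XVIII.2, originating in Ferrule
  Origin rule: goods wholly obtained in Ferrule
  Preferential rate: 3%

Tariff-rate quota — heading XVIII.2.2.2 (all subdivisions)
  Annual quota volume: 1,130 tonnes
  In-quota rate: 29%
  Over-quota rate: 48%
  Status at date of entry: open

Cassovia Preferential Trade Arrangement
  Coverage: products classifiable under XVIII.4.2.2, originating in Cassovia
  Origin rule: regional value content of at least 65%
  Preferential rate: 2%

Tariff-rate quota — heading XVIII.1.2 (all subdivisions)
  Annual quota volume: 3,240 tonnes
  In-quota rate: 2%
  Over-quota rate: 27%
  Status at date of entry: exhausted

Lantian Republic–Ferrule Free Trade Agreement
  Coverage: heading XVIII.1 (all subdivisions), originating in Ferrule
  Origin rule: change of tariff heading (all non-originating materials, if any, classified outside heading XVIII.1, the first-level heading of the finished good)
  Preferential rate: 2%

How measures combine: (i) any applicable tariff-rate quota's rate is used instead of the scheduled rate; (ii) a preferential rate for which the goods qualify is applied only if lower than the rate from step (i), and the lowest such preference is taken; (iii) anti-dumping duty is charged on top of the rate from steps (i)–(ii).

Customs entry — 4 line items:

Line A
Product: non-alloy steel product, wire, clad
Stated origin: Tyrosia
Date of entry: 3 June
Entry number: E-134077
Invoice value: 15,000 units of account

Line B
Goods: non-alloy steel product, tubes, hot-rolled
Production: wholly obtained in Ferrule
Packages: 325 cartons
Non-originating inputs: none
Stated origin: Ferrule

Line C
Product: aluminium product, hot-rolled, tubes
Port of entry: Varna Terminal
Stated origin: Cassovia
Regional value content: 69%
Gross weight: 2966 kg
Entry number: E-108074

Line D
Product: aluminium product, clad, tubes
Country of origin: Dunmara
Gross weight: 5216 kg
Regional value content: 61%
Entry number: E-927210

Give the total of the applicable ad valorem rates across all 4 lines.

Line A: non-alloy steel → XVIII.2; wire → XVIII.2.1; clad → XVIII.2.1.1. Scheduled 27%. No special measure applies. → 27%.
Line B: non-alloy steel → XVIII.2; tubes → XVIII.2.3; hot-rolled → XVIII.2.3.2. Scheduled 28%. Ferrule agreement on XVIII.2: wholly obtained → 3% available; Ferrule agreement on XVIII.1: XVIII.2.3.2 not covered; preferential 3%. → 3%.
Line C: aluminium → XVIII.3; tubes → XVIII.3.2; hot-rolled → XVIII.3.2.3. Scheduled 8%. Cassovia agreement on XVIII.4.2.2: XVIII.3.2.3 not covered; anti-dumping (Cassovia, XVIII.3.2): +32%; total 8% + 32% = 40%. → 40%.
Line D: aluminium → XVIII.3; tubes → XVIII.3.2; clad → XVIII.3.2.1. Scheduled 6%. Dunmara agreement on XVIII.3.3.1: XVIII.3.2.1 not covered. → 6%.
Sum: 27% + 3% + 40% + 6% = 76%.

76%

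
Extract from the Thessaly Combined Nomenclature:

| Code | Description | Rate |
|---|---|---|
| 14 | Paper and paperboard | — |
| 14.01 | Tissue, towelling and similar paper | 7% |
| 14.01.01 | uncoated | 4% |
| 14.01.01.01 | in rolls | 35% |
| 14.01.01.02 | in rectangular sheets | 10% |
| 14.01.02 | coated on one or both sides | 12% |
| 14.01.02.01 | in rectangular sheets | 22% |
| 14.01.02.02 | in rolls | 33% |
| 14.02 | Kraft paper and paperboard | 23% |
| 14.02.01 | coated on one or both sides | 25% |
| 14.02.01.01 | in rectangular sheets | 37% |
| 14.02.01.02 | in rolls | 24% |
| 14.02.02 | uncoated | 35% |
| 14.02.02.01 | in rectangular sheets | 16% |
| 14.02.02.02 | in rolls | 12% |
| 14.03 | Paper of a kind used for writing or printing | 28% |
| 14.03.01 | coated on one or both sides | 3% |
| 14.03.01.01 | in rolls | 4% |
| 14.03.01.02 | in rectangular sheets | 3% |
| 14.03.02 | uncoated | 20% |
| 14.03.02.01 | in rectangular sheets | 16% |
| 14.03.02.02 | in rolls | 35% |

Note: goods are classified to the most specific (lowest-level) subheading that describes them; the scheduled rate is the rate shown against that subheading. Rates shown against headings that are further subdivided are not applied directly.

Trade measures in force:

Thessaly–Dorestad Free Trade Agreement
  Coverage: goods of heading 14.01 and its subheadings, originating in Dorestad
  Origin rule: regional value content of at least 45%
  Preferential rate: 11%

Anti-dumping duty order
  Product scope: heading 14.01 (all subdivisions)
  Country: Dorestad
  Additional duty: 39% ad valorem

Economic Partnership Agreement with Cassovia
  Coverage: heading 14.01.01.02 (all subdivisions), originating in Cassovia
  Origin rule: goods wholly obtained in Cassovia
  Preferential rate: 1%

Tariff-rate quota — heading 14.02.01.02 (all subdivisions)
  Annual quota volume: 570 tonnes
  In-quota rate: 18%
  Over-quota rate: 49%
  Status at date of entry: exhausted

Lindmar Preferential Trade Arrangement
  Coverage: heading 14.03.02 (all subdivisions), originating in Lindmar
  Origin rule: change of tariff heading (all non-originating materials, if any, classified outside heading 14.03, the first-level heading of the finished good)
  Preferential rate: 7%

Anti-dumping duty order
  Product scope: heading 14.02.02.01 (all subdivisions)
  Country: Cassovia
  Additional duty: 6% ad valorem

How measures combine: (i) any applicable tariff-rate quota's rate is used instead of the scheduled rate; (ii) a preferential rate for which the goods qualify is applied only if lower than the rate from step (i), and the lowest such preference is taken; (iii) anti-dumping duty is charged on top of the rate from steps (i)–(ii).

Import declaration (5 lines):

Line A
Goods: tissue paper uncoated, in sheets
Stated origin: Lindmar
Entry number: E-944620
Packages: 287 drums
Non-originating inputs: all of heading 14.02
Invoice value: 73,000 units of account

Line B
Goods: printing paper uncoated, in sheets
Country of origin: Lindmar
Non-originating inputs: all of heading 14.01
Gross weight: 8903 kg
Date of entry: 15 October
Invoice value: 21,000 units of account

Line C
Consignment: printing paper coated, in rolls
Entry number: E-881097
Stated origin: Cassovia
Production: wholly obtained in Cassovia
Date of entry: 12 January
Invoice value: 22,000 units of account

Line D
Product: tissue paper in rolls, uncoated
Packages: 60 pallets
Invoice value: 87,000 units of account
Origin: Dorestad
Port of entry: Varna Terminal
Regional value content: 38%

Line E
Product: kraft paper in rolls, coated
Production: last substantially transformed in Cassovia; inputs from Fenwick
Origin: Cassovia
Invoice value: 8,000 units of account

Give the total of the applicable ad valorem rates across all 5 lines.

Line A: tissue paper → 14.01; uncoated → 14.01.01; in sheets → 14.01.01.02. Scheduled 10%. Lindmar agreement on 14.03.02: 14.01.01.02 not covered. → 10%.
Line B: printing paper → 14.03; uncoated → 14.03.02; in sheets → 14.03.02.01. Scheduled 16%. Lindmar agreement on 14.03.02: CTH met → 7% available; preferential 7%. → 7%.
Line C: printing paper → 14.03; coated → 14.03.01; in rolls → 14.03.01.01. Scheduled 4%. Cassovia agreement on 14.01.01.02: 14.03.01.01 not covered. → 4%.
Line D: tissue paper → 14.01; uncoated → 14.01.01; in rolls → 14.01.01.01. Scheduled 35%. Dorestad agreement on 14.01: RVC < 45%; anti-dumping (Dorestad, 14.01): +39%; total 35% + 39% = 74%. → 74%.
Line E: kraft paper → 14.02; coated → 14.02.01; in rolls → 14.02.01.02. Scheduled 24%. quota on 14.02.01.02 exhausted → over-quota 49%; Cassovia agreement on 14.01.01.02: 14.02.01.02 not covered. → 49%.
Sum: 10% + 7% + 4% + 74% + 49% = 144%.

144%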